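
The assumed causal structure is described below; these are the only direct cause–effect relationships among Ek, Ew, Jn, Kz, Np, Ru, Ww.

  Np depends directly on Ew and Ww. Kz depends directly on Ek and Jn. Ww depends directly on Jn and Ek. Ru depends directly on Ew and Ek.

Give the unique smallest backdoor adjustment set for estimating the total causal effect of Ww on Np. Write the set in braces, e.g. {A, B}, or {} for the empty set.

{}

Variables eligible for adjustment (non-descendants of Ww, excluding Ww and Np): {Ek, Ew, Jn, Kz, Ru}.
Backdoor paths from Ww to Np:
  P1: Ww <- Ek -> Ru <- Ew -> Np
  P2: Ww <- Jn -> Kz <- Ek -> Ru <- Ew -> Np
Each backdoor path contains an unconditioned collider, so every path is already blocked with the empty conditioning set:
  P1: blocked at collider Ru (neither it nor any descendant is in the conditioning set).
  P2: blocked at collider Kz (neither it nor any descendant is in the conditioning set).
The empty set is therefore the unique smallest valid set.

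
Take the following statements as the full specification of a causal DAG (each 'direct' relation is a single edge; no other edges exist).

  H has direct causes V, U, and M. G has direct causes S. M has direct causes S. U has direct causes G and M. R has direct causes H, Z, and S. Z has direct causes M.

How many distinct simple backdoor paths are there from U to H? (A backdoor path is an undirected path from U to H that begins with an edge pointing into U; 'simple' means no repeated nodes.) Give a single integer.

A backdoor path from U to H is any simple undirected path whose first edge points into U (i.e. leaves U via a parent).
Parents of U: {G, M}.
Enumerating:
  P1: U <- M <- S -> R <- H
  P2: U <- M -> Z -> R <- H
  P3: U <- M -> H
  P4: U <- G <- S -> M -> Z -> R <- H
  P5: U <- G <- S -> M -> H
  P6: U <- G <- S -> R <- Z <- M -> H
  P7: U <- G <- S -> R <- H
That exhausts the simple backdoor paths. Count: 7.

7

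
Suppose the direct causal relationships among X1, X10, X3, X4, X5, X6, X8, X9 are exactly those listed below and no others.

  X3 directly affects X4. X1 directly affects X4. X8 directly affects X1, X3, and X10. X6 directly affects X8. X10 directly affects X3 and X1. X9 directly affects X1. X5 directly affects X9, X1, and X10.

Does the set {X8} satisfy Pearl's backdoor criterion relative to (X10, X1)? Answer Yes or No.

Backdoor paths from X10 to X1 (paths whose first edge points into X10):
  P1: X10 <- X5 -> X9 -> X1
  P2: X10 <- X5 -> X1
  P3: X10 <- X8 -> X3 -> X4 <- X1
  P4: X10 <- X8 -> X1
Condition 1 (no descendant of X10 in the set): holds — descendants of X10 are {X1, X3, X4}; none are in {X8}.
Condition 2 (every backdoor path blocked by {X8}):
  P1: open — no interior node is in the conditioning set.
  P2: open — no interior node is in the conditioning set.
  P3: blocked at fork node X8 ∈ conditioning set.
  P4: blocked at fork node X8 ∈ conditioning set.
{X8} does not satisfy the backdoor criterion.

No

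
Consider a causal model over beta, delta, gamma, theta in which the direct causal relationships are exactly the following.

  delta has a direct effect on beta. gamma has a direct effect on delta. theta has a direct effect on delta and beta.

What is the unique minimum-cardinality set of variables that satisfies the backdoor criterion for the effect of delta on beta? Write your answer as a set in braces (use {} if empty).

Variables eligible for adjustment (non-descendants of delta, excluding delta and beta): {gamma, theta}.
Backdoor paths from delta to beta:
  P1: delta <- theta -> beta
The empty set is not sufficient: P1 (delta <- theta -> beta) has no collider blocking it and no conditioned non-collider, so it is open.
Try {theta}:
  P1: blocked at fork node theta ∈ conditioning set.
{theta} contains no descendant of delta and blocks every backdoor path.
No other singleton works — e.g. {gamma} leaves P1 open — so {theta} is the unique smallest valid adjustment set.

{theta}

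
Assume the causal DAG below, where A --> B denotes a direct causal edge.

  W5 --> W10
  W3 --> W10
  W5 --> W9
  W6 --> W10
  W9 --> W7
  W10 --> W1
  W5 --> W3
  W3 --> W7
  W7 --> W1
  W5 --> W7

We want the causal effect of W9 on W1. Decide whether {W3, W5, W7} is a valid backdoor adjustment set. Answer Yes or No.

Backdoor paths from W9 to W1 (paths whose first edge points into W9):
  P1: W9 <- W5 -> W3 -> W7 -> W1
  P2: W9 <- W5 -> W3 -> W10 -> W1
  P3: W9 <- W5 -> W7 <- W3 -> W10 -> W1
  P4: W9 <- W5 -> W7 -> W1
  P5: W9 <- W5 -> W10 <- W3 -> W7 -> W1
  P6: W9 <- W5 -> W10 -> W1
Condition 1 (no descendant of W9 in the set): FAILS — W7 is a descendant of W9.
Condition 2 (every backdoor path blocked by {W3, W5, W7}):
  P1: blocked at fork node W5 ∈ conditioning set.
  P2: blocked at fork node W5 ∈ conditioning set.
  P3: blocked at fork node W5 ∈ conditioning set.
  P4: blocked at fork node W5 ∈ conditioning set.
  P5: blocked at fork node W5 ∈ conditioning set.
  P6: blocked at fork node W5 ∈ conditioning set.
{W3, W5, W7} does not satisfy the backdoor criterion.

No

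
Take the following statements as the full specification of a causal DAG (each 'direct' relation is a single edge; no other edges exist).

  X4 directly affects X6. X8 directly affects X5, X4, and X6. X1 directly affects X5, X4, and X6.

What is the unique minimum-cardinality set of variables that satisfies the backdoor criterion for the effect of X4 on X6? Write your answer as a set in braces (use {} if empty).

Variables eligible for adjustment (non-descendants of X4, excluding X4 and X6): {X1, X5, X8}.
Backdoor paths from X4 to X6:
  P1: X4 <- X1 -> X5 <- X8 -> X6
  P2: X4 <- X1 -> X6
  P3: X4 <- X8 -> X5 <- X1 -> X6
  P4: X4 <- X8 -> X6
The empty set is not sufficient: P2 (X4 <- X1 -> X6) has no collider blocking it and no conditioned non-collider, so it is open.
Try {X1, X8}:
  P1: blocked at fork node X1 ∈ conditioning set.
  P2: blocked at fork node X1 ∈ conditioning set.
  P3: blocked at fork node X8 ∈ conditioning set.
  P4: blocked at fork node X8 ∈ conditioning set.
{X1, X8} contains no descendant of X4 and blocks every backdoor path.
Every element of {X1, X8} is needed (dropping X1 leaves P2 open; dropping X8 leaves P4 open), so no proper subset is valid.
Among all size-2 subsets of the eligible variables, only {X1, X8} blocks every backdoor path, so it is the unique smallest valid adjustment set.

{X1, X8}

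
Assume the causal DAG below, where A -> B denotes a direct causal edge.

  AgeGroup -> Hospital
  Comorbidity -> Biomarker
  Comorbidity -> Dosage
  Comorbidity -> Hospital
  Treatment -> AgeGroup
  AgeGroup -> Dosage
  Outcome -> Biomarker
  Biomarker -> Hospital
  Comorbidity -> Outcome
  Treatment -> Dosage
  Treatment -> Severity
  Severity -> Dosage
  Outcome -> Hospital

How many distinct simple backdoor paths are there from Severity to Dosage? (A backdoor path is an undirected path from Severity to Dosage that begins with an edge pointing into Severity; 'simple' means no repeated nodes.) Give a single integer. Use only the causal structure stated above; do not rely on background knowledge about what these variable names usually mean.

7

A backdoor path from Severity to Dosage is any simple undirected path whose first edge points into Severity (i.e. leaves Severity via a parent).
Parents of Severity: {Treatment}.
Enumerating:
  P1: Severity <- Treatment -> AgeGroup -> Hospital <- Comorbidity -> Dosage
  P2: Severity <- Treatment -> AgeGroup -> Hospital <- Outcome <- Comorbidity -> Dosage
  P3: Severity <- Treatment -> AgeGroup -> Hospital <- Outcome -> Biomarker <- Comorbidity -> Dosage
  P4: Severity <- Treatment -> AgeGroup -> Hospital <- Biomarker <- Comorbidity -> Dosage
  P5: Severity <- Treatment -> AgeGroup -> Hospital <- Biomarker <- Outcome <- Comorbidity -> Dosage
  P6: Severity <- Treatment -> AgeGroup -> Dosage
  P7: Severity <- Treatment -> Dosage
That exhausts the simple backdoor paths. Count: 7.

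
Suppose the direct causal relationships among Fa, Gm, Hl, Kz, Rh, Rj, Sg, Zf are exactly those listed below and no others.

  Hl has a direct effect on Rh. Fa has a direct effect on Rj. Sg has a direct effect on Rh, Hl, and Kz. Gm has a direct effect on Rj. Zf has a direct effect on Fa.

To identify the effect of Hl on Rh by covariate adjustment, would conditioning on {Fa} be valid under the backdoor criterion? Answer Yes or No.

Backdoor paths from Hl to Rh (paths whose first edge points into Hl):
  P1: Hl <- Sg -> Rh
Condition 1 (no descendant of Hl in the set): holds — descendants of Hl are {Rh}; none are in {Fa}.
Condition 2 (every backdoor path blocked by {Fa}):
  P1: open — no interior node is in the conditioning set.
{Fa} does not satisfy the backdoor criterion.

No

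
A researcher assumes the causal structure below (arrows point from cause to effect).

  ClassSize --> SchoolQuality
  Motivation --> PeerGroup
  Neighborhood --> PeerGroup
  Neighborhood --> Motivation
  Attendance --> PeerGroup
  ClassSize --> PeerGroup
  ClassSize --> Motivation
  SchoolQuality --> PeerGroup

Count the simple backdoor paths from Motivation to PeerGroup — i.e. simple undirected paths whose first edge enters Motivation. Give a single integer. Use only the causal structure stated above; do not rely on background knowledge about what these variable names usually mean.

A backdoor path from Motivation to PeerGroup is any simple undirected path whose first edge points into Motivation (i.e. leaves Motivation via a parent).
Parents of Motivation: {ClassSize, Neighborhood}.
Enumerating:
  P1: Motivation <- Neighborhood -> PeerGroup
  P2: Motivation <- ClassSize -> SchoolQuality -> PeerGroup
  P3: Motivation <- ClassSize -> PeerGroup
That exhausts the simple backdoor paths. Count: 3.

3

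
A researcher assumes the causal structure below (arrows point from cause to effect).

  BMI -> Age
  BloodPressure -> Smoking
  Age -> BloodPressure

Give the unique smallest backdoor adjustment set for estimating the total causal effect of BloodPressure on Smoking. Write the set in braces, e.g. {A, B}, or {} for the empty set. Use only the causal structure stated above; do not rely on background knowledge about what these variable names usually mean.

Variables eligible for adjustment (non-descendants of BloodPressure, excluding BloodPressure and Smoking): {Age, BMI}.
Backdoor paths from BloodPressure to Smoking:
  (none)
With no backdoor paths the empty set already satisfies the criterion, and it is trivially minimal.

{}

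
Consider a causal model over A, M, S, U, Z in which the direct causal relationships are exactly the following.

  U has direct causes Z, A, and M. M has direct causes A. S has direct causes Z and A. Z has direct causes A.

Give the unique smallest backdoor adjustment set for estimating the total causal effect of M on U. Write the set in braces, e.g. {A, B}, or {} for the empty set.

{A}

Variables eligible for adjustment (non-descendants of M, excluding M and U): {A, S, Z}.
Backdoor paths from M to U:
  P1: M <- A -> Z -> U
  P2: M <- A -> U
  P3: M <- A -> S <- Z -> U
The empty set is not sufficient: P1 (M <- A -> Z -> U) has no collider blocking it and no conditioned non-collider, so it is open.
Try {A}:
  P1: blocked at fork node A ∈ conditioning set.
  P2: blocked at fork node A ∈ conditioning set.
  P3: blocked at fork node A ∈ conditioning set.
{A} contains no descendant of M and blocks every backdoor path.
No other singleton works — e.g. {Z} leaves P2 open — so {A} is the unique smallest valid adjustment set.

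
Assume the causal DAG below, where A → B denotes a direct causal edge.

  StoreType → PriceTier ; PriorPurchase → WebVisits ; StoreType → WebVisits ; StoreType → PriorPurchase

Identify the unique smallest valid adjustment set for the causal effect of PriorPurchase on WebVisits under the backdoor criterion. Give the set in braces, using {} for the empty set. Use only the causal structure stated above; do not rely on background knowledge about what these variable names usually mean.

{StoreType}

Variables eligible for adjustment (non-descendants of PriorPurchase, excluding PriorPurchase and WebVisits): {PriceTier, StoreType}.
Backdoor paths from PriorPurchase to WebVisits:
  P1: PriorPurchase <- StoreType -> WebVisits
The empty set is not sufficient: P1 (PriorPurchase <- StoreType -> WebVisits) has no collider blocking it and no conditioned non-collider, so it is open.
Try {StoreType}:
  P1: blocked at fork node StoreType ∈ conditioning set.
{StoreType} contains no descendant of PriorPurchase and blocks every backdoor path.
No other singleton works — e.g. {PriceTier} leaves P1 open — so {StoreType} is the unique smallest valid adjustment set.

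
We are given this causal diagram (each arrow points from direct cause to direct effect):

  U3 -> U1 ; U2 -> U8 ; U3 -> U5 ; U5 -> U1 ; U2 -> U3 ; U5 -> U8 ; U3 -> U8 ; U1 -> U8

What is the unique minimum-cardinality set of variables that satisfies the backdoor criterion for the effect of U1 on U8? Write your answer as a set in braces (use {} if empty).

Variables eligible for adjustment (non-descendants of U1, excluding U1 and U8): {U2, U3, U5}.
Backdoor paths from U1 to U8:
  P1: U1 <- U3 <- U2 -> U8
  P2: U1 <- U3 -> U5 -> U8
  P3: U1 <- U3 -> U8
  P4: U1 <- U5 <- U3 <- U2 -> U8
  P5: U1 <- U5 <- U3 -> U8
  P6: U1 <- U5 -> U8
The empty set is not sufficient: P1 (U1 <- U3 <- U2 -> U8) has no collider blocking it and no conditioned non-collider, so it is open.
Try {U3, U5}:
  P1: blocked at chain node U3 ∈ conditioning set.
  P2: blocked at fork node U3 ∈ conditioning set.
  P3: blocked at fork node U3 ∈ conditioning set.
  P4: blocked at chain node U5 ∈ conditioning set.
  P5: blocked at chain node U5 ∈ conditioning set.
  P6: blocked at fork node U5 ∈ conditioning set.
{U3, U5} contains no descendant of U1 and blocks every backdoor path.
Every element of {U3, U5} is needed (dropping U3 leaves P1 open; dropping U5 leaves P6 open), so no proper subset is valid.
Among all size-2 subsets of the eligible variables, only {U3, U5} blocks every backdoor path, so it is the unique smallest valid adjustment set.

{U3, U5}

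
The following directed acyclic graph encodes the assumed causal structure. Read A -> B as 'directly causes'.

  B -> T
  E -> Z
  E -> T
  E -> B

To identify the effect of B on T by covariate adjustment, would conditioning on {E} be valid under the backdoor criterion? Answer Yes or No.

Backdoor paths from B to T (paths whose first edge points into B):
  P1: B <- E -> T
Condition 1 (no descendant of B in the set): holds — descendants of B are {T}; none are in {E}.
Condition 2 (every backdoor path blocked by {E}):
  P1: blocked at fork node E ∈ conditioning set.
{E} satisfies the backdoor criterion.

Yes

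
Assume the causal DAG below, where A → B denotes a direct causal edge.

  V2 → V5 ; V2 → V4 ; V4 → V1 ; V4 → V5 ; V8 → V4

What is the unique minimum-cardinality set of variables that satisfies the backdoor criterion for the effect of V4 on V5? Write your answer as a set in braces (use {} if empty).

{V2}

Variables eligible for adjustment (non-descendants of V4, excluding V4 and V5): {V2, V8}.
Backdoor paths from V4 to V5:
  P1: V4 <- V2 -> V5
The empty set is not sufficient: P1 (V4 <- V2 -> V5) has no collider blocking it and no conditioned non-collider, so it is open.
Try {V2}:
  P1: blocked at fork node V2 ∈ conditioning set.
{V2} contains no descendant of V4 and blocks every backdoor path.
No other singleton works — e.g. {V8} leaves P1 open — so {V2} is the unique smallest valid adjustment set.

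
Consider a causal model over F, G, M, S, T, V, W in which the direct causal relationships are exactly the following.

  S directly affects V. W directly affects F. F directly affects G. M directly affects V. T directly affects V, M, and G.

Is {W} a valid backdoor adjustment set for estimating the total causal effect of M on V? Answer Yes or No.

Backdoor paths from M to V (paths whose first edge points into M):
  P1: M <- T -> V
Condition 1 (no descendant of M in the set): holds — descendants of M are {V}; none are in {W}.
Condition 2 (every backdoor path blocked by {W}):
  P1: open — no interior node is in the conditioning set.
{W} does not satisfy the backdoor criterion.

No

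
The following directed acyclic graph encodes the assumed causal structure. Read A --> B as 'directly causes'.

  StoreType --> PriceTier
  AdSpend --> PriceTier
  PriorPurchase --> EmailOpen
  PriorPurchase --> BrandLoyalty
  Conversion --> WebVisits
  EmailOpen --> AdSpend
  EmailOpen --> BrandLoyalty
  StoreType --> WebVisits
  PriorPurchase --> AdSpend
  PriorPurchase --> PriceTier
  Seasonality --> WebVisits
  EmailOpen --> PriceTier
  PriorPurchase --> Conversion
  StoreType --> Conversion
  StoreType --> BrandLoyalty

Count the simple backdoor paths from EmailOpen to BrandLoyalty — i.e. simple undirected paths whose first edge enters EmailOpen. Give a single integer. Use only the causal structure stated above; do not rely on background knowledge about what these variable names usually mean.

A backdoor path from EmailOpen to BrandLoyalty is any simple undirected path whose first edge points into EmailOpen (i.e. leaves EmailOpen via a parent).
Parents of EmailOpen: {PriorPurchase}.
Enumerating:
  P1: EmailOpen <- PriorPurchase -> Conversion <- StoreType -> BrandLoyalty
  P2: EmailOpen <- PriorPurchase -> Conversion -> WebVisits <- StoreType -> BrandLoyalty
  P3: EmailOpen <- PriorPurchase -> AdSpend -> PriceTier <- StoreType -> BrandLoyalty
  P4: EmailOpen <- PriorPurchase -> BrandLoyalty
  P5: EmailOpen <- PriorPurchase -> PriceTier <- StoreType -> BrandLoyalty
That exhausts the simple backdoor paths. Count: 5.

5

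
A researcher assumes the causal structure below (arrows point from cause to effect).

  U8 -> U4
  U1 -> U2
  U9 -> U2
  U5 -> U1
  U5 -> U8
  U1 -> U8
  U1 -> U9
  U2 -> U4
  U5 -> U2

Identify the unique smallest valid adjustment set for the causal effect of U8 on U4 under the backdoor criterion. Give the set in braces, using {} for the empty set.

{U2}

Variables eligible for adjustment (non-descendants of U8, excluding U8 and U4): {U1, U2, U5, U9}.
Backdoor paths from U8 to U4:
  P1: U8 <- U5 -> U1 -> U9 -> U2 -> U4
  P2: U8 <- U5 -> U1 -> U2 -> U4
  P3: U8 <- U5 -> U2 -> U4
  P4: U8 <- U1 <- U5 -> U2 -> U4
  P5: U8 <- U1 -> U9 -> U2 -> U4
  P6: U8 <- U1 -> U2 -> U4
The empty set is not sufficient: P1 (U8 <- U5 -> U1 -> U9 -> U2 -> U4) has no collider blocking it and no conditioned non-collider, so it is open.
Try {U2}:
  P1: blocked at chain node U2 ∈ conditioning set.
  P2: blocked at chain node U2 ∈ conditioning set.
  P3: blocked at chain node U2 ∈ conditioning set.
  P4: blocked at chain node U2 ∈ conditioning set.
  P5: blocked at chain node U2 ∈ conditioning set.
  P6: blocked at chain node U2 ∈ conditioning set.
{U2} contains no descendant of U8 and blocks every backdoor path.
No other singleton works — e.g. {U5} leaves P5 open — so {U2} is the unique smallest valid adjustment set.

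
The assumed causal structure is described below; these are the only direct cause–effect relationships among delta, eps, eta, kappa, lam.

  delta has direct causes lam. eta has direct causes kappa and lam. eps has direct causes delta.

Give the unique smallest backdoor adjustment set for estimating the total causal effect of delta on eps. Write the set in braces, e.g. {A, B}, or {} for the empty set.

{}

Variables eligible for adjustment (non-descendants of delta, excluding delta and eps): {eta, kappa, lam}.
Backdoor paths from delta to eps:
  (none)
With no backdoor paths the empty set already satisfies the criterion, and it is trivially minimal.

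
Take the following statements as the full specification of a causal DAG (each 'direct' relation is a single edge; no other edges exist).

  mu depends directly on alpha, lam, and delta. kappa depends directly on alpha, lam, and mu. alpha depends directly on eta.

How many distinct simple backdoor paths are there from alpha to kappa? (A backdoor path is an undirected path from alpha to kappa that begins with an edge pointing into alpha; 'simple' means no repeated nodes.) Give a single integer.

A backdoor path from alpha to kappa is any simple undirected path whose first edge points into alpha (i.e. leaves alpha via a parent).
Parents of alpha: {eta}.
No simple path from any parent of alpha reaches kappa without revisiting alpha, so there are no backdoor paths.

0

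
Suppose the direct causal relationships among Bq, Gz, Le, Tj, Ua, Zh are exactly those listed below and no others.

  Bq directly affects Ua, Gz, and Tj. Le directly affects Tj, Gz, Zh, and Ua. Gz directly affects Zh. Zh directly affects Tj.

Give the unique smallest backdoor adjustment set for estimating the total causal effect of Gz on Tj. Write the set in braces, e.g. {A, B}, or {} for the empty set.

Variables eligible for adjustment (non-descendants of Gz, excluding Gz and Tj): {Bq, Le, Ua}.
Backdoor paths from Gz to Tj:
  P1: Gz <- Bq -> Ua <- Le -> Zh -> Tj
  P2: Gz <- Bq -> Ua <- Le -> Tj
  P3: Gz <- Bq -> Tj
  P4: Gz <- Le -> Zh -> Tj
  P5: Gz <- Le -> Ua <- Bq -> Tj
  P6: Gz <- Le -> Tj
The empty set is not sufficient: P3 (Gz <- Bq -> Tj) has no collider blocking it and no conditioned non-collider, so it is open.
Try {Bq, Le}:
  P1: blocked at fork node Bq ∈ conditioning set.
  P2: blocked at fork node Bq ∈ conditioning set.
  P3: blocked at fork node Bq ∈ conditioning set.
  P4: blocked at fork node Le ∈ conditioning set.
  P5: blocked at fork node Le ∈ conditioning set.
  P6: blocked at fork node Le ∈ conditioning set.
{Bq, Le} contains no descendant of Gz and blocks every backdoor path.
Every element of {Bq, Le} is needed (dropping Bq leaves P3 open; dropping Le leaves P4 open), so no proper subset is valid.
Among all size-2 subsets of the eligible variables, only {Bq, Le} blocks every backdoor path, so it is the unique smallest valid adjustment set.

{Bq, Le}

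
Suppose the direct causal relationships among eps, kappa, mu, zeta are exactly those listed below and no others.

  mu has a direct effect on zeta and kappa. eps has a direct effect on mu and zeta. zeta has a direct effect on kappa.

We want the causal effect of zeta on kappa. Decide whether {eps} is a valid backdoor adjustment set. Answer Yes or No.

No

Backdoor paths from zeta to kappa (paths whose first edge points into zeta):
  P1: zeta <- eps -> mu -> kappa
  P2: zeta <- mu -> kappa
Condition 1 (no descendant of zeta in the set): holds — descendants of zeta are {kappa}; none are in {eps}.
Condition 2 (every backdoor path blocked by {eps}):
  P1: blocked at fork node eps ∈ conditioning set.
  P2: open — no interior node is in the conditioning set.
{eps} does not satisfy the backdoor criterion.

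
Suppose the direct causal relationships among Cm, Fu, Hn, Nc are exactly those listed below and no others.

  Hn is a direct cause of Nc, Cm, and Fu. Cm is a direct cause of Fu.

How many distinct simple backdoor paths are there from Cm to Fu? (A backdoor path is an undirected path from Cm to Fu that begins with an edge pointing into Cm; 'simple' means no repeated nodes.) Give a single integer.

1

A backdoor path from Cm to Fu is any simple undirected path whose first edge points into Cm (i.e. leaves Cm via a parent).
Parents of Cm: {Hn}.
Enumerating:
  P1: Cm <- Hn -> Fu
That exhausts the simple backdoor paths. Count: 1.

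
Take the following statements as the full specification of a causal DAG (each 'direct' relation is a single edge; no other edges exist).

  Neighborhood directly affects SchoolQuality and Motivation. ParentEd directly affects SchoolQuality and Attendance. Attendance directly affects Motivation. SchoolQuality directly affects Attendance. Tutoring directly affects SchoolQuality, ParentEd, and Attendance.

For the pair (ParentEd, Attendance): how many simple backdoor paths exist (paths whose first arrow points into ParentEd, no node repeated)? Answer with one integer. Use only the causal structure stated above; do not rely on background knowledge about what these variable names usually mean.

A backdoor path from ParentEd to Attendance is any simple undirected path whose first edge points into ParentEd (i.e. leaves ParentEd via a parent).
Parents of ParentEd: {Tutoring}.
Enumerating:
  P1: ParentEd <- Tutoring -> SchoolQuality <- Neighborhood -> Motivation <- Attendance
  P2: ParentEd <- Tutoring -> SchoolQuality -> Attendance
  P3: ParentEd <- Tutoring -> Attendance
That exhausts the simple backdoor paths. Count: 3.

3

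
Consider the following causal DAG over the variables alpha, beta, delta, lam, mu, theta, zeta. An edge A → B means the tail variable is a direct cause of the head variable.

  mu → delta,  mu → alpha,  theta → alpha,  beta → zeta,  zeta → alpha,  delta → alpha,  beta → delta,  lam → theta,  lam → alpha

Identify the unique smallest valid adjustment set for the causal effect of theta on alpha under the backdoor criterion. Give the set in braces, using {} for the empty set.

{lam}

Variables eligible for adjustment (non-descendants of theta, excluding theta and alpha): {beta, delta, lam, mu, zeta}.
Backdoor paths from theta to alpha:
  P1: theta <- lam -> alpha
The empty set is not sufficient: P1 (theta <- lam -> alpha) has no collider blocking it and no conditioned non-collider, so it is open.
Try {lam}:
  P1: blocked at fork node lam ∈ conditioning set.
{lam} contains no descendant of theta and blocks every backdoor path.
No other singleton works — e.g. {beta} leaves P1 open — so {lam} is the unique smallest valid adjustment set.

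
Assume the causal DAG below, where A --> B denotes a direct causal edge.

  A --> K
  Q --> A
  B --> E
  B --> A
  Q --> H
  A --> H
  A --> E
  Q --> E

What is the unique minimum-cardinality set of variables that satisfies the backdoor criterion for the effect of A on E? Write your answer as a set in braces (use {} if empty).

Variables eligible for adjustment (non-descendants of A, excluding A and E): {B, Q}.
Backdoor paths from A to E:
  P1: A <- Q -> E
  P2: A <- B -> E
The empty set is not sufficient: P1 (A <- Q -> E) has no collider blocking it and no conditioned non-collider, so it is open.
Try {B, Q}:
  P1: blocked at fork node Q ∈ conditioning set.
  P2: blocked at fork node B ∈ conditioning set.
{B, Q} contains no descendant of A and blocks every backdoor path.
Every element of {B, Q} is needed (dropping B leaves P2 open; dropping Q leaves P1 open), so no proper subset is valid.
Among all size-2 subsets of the eligible variables, only {B, Q} blocks every backdoor path, so it is the unique smallest valid adjustment set.

{B, Q}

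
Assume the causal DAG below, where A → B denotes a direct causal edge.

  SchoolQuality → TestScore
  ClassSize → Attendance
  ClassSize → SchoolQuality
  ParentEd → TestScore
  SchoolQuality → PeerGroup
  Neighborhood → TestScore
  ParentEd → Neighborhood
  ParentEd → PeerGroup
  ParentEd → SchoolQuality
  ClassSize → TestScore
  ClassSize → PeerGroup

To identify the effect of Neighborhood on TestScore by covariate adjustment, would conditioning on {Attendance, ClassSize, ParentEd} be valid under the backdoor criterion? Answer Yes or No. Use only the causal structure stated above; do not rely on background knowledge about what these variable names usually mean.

Yes

Backdoor paths from Neighborhood to TestScore (paths whose first edge points into Neighborhood):
  P1: Neighborhood <- ParentEd -> SchoolQuality <- ClassSize -> TestScore
  P2: Neighborhood <- ParentEd -> SchoolQuality -> PeerGroup <- ClassSize -> TestScore
  P3: Neighborhood <- ParentEd -> SchoolQuality -> TestScore
  P4: Neighborhood <- ParentEd -> PeerGroup <- ClassSize -> SchoolQuality -> TestScore
  P5: Neighborhood <- ParentEd -> PeerGroup <- ClassSize -> TestScore
  P6: Neighborhood <- ParentEd -> PeerGroup <- SchoolQuality <- ClassSize -> TestScore
  P7: Neighborhood <- ParentEd -> PeerGroup <- SchoolQuality -> TestScore
  P8: Neighborhood <- ParentEd -> TestScore
Condition 1 (no descendant of Neighborhood in the set): holds — descendants of Neighborhood are {TestScore}; none are in {Attendance, ClassSize, ParentEd}.
Condition 2 (every backdoor path blocked by {Attendance, ClassSize, ParentEd}):
  P1: blocked at fork node ParentEd ∈ conditioning set.
  P2: blocked at fork node ParentEd ∈ conditioning set.
  P3: blocked at fork node ParentEd ∈ conditioning set.
  P4: blocked at fork node ParentEd ∈ conditioning set.
  P5: blocked at fork node ParentEd ∈ conditioning set.
  P6: blocked at fork node ParentEd ∈ conditioning set.
  P7: blocked at fork node ParentEd ∈ conditioning set.
  P8: blocked at fork node ParentEd ∈ conditioning set.
{Attendance, ClassSize, ParentEd} satisfies the backdoor criterion.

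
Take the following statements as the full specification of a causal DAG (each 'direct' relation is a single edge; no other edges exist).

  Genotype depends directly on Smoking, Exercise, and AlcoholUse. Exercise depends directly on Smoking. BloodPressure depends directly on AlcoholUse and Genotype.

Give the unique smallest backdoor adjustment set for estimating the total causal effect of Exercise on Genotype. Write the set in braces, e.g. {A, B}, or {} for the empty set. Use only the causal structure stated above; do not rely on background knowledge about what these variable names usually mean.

Variables eligible for adjustment (non-descendants of Exercise, excluding Exercise and Genotype): {AlcoholUse, Smoking}.
Backdoor paths from Exercise to Genotype:
  P1: Exercise <- Smoking -> Genotype
The empty set is not sufficient: P1 (Exercise <- Smoking -> Genotype) has no collider blocking it and no conditioned non-collider, so it is open.
Try {Smoking}:
  P1: blocked at fork node Smoking ∈ conditioning set.
{Smoking} contains no descendant of Exercise and blocks every backdoor path.
No other singleton works — e.g. {AlcoholUse} leaves P1 open — so {Smoking} is the unique smallest valid adjustment set.

{Smoking}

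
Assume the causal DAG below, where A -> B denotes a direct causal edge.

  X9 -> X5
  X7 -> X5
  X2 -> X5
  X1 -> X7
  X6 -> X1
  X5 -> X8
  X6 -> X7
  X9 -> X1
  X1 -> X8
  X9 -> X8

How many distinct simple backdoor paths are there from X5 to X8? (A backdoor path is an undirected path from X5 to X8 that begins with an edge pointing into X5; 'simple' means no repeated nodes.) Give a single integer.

A backdoor path from X5 to X8 is any simple undirected path whose first edge points into X5 (i.e. leaves X5 via a parent).
Parents of X5: {X2, X7, X9}.
Enumerating:
  P1: X5 <- X9 -> X1 -> X8
  P2: X5 <- X9 -> X8
  P3: X5 <- X7 <- X6 -> X1 <- X9 -> X8
  P4: X5 <- X7 <- X6 -> X1 -> X8
  P5: X5 <- X7 <- X1 <- X9 -> X8
  P6: X5 <- X7 <- X1 -> X8
That exhausts the simple backdoor paths. Count: 6.

6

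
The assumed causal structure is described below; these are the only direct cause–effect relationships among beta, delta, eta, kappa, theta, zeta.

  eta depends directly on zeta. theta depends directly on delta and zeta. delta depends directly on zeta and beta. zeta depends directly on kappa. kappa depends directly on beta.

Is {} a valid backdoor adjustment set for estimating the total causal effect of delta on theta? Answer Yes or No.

Backdoor paths from delta to theta (paths whose first edge points into delta):
  P1: delta <- beta -> kappa -> zeta -> theta
  P2: delta <- zeta -> theta
Condition 1 (no descendant of delta in the set): holds — descendants of delta are {theta}; none are in {}.
Condition 2 (every backdoor path blocked by {}):
  P1: open — no interior node is in the conditioning set.
  P2: open — no interior node is in the conditioning set.
{} does not satisfy the backdoor criterion.

No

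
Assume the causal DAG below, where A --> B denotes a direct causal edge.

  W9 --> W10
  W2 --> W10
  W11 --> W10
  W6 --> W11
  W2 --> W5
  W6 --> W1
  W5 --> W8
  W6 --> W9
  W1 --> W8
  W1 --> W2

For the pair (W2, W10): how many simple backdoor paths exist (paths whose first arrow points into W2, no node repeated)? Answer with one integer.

2

A backdoor path from W2 to W10 is any simple undirected path whose first edge points into W2 (i.e. leaves W2 via a parent).
Parents of W2: {W1}.
Enumerating:
  P1: W2 <- W1 <- W6 -> W9 -> W10
  P2: W2 <- W1 <- W6 -> W11 -> W10
That exhausts the simple backdoor paths. Count: 2.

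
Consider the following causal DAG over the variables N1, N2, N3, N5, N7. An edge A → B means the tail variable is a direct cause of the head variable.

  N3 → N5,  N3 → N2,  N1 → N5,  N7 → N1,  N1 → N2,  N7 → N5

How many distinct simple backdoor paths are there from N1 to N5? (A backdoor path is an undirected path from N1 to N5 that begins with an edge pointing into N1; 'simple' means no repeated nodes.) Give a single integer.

1

A backdoor path from N1 to N5 is any simple undirected path whose first edge points into N1 (i.e. leaves N1 via a parent).
Parents of N1: {N7}.
Enumerating:
  P1: N1 <- N7 -> N5
That exhausts the simple backdoor paths. Count: 1.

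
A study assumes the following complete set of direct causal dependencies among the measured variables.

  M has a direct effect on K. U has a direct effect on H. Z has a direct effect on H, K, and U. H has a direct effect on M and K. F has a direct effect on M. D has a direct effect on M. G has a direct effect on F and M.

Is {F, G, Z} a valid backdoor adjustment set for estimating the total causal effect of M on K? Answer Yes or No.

No

Backdoor paths from M to K (paths whose first edge points into M):
  P1: M <- H <- Z -> K
  P2: M <- H <- U <- Z -> K
  P3: M <- H -> K
Condition 1 (no descendant of M in the set): holds — descendants of M are {K}; none are in {F, G, Z}.
Condition 2 (every backdoor path blocked by {F, G, Z}):
  P1: blocked at fork node Z ∈ conditioning set.
  P2: blocked at fork node Z ∈ conditioning set.
  P3: open — no interior node is in the conditioning set.
{F, G, Z} does not satisfy the backdoor criterion.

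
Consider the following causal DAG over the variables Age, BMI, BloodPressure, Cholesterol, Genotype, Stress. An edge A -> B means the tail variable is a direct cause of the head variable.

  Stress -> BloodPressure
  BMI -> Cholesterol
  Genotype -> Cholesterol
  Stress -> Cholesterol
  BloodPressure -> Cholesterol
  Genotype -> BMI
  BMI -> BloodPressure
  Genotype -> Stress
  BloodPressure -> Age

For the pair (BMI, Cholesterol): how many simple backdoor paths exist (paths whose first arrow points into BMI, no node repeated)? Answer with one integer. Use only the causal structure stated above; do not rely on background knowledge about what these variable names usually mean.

3

A backdoor path from BMI to Cholesterol is any simple undirected path whose first edge points into BMI (i.e. leaves BMI via a parent).
Parents of BMI: {Genotype}.
Enumerating:
  P1: BMI <- Genotype -> Stress -> BloodPressure -> Cholesterol
  P2: BMI <- Genotype -> Stress -> Cholesterol
  P3: BMI <- Genotype -> Cholesterol
That exhausts the simple backdoor paths. Count: 3.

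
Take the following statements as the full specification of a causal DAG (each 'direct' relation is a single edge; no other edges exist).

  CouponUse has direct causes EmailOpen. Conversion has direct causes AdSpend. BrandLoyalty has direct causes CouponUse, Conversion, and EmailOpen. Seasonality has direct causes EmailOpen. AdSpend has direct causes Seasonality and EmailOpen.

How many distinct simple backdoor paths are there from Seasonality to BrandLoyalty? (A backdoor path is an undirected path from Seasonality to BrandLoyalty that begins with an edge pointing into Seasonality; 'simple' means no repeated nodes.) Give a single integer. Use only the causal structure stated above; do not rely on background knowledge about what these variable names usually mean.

A backdoor path from Seasonality to BrandLoyalty is any simple undirected path whose first edge points into Seasonality (i.e. leaves Seasonality via a parent).
Parents of Seasonality: {EmailOpen}.
Enumerating:
  P1: Seasonality <- EmailOpen -> CouponUse -> BrandLoyalty
  P2: Seasonality <- EmailOpen -> AdSpend -> Conversion -> BrandLoyalty
  P3: Seasonality <- EmailOpen -> BrandLoyalty
That exhausts the simple backdoor paths. Count: 3.

3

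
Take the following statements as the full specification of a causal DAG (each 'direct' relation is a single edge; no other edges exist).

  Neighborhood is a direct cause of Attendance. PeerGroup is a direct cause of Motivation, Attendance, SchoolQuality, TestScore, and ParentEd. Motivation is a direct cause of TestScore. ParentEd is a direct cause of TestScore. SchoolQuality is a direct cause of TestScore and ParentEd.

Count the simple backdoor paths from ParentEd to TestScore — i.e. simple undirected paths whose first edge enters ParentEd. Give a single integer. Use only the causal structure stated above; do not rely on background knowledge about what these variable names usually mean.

6

A backdoor path from ParentEd to TestScore is any simple undirected path whose first edge points into ParentEd (i.e. leaves ParentEd via a parent).
Parents of ParentEd: {PeerGroup, SchoolQuality}.
Enumerating:
  P1: ParentEd <- PeerGroup -> Motivation -> TestScore
  P2: ParentEd <- PeerGroup -> SchoolQuality -> TestScore
  P3: ParentEd <- PeerGroup -> TestScore
  P4: ParentEd <- SchoolQuality <- PeerGroup -> Motivation -> TestScore
  P5: ParentEd <- SchoolQuality <- PeerGroup -> TestScore
  P6: ParentEd <- SchoolQuality -> TestScore
That exhausts the simple backdoor paths. Count: 6.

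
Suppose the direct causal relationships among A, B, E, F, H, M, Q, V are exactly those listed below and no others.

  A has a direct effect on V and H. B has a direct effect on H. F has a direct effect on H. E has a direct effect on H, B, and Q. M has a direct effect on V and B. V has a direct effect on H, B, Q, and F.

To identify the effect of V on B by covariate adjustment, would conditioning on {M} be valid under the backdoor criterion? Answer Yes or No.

Yes

Backdoor paths from V to B (paths whose first edge points into V):
  P1: V <- A -> H <- E -> B
  P2: V <- A -> H <- B
  P3: V <- M -> B
Condition 1 (no descendant of V in the set): holds — descendants of V are {B, F, H, Q}; none are in {M}.
Condition 2 (every backdoor path blocked by {M}):
  P1: blocked at collider H (neither it nor any descendant is in the conditioning set).
  P2: blocked at collider H (neither it nor any descendant is in the conditioning set).
  P3: blocked at fork node M ∈ conditioning set.
{M} satisfies the backdoor criterion.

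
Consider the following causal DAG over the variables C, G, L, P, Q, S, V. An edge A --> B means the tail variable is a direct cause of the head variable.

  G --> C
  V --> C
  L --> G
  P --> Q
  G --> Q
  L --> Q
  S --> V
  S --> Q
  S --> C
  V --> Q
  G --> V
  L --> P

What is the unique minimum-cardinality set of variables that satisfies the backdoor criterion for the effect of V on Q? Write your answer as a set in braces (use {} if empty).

Variables eligible for adjustment (non-descendants of V, excluding V and Q): {G, L, P, S}.
Backdoor paths from V to Q:
  P1: V <- S -> Q
  P2: V <- S -> C <- G <- L -> P -> Q
  P3: V <- S -> C <- G <- L -> Q
  P4: V <- S -> C <- G -> Q
  P5: V <- G <- L -> P -> Q
  P6: V <- G <- L -> Q
  P7: V <- G -> Q
  P8: V <- G -> C <- S -> Q
The empty set is not sufficient: P1 (V <- S -> Q) has no collider blocking it and no conditioned non-collider, so it is open.
Try {G, S}:
  P1: blocked at fork node S ∈ conditioning set.
  P2: blocked at fork node S ∈ conditioning set.
  P3: blocked at fork node S ∈ conditioning set.
  P4: blocked at fork node S ∈ conditioning set.
  P5: blocked at chain node G ∈ conditioning set.
  P6: blocked at chain node G ∈ conditioning set.
  P7: blocked at fork node G ∈ conditioning set.
  P8: blocked at fork node G ∈ conditioning set.
{G, S} contains no descendant of V and blocks every backdoor path.
Every element of {G, S} is needed (dropping G leaves P5 open; dropping S leaves P1 open), so no proper subset is valid.
Among all size-2 subsets of the eligible variables, only {G, S} blocks every backdoor path, so it is the unique smallest valid adjustment set.

{G, S}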